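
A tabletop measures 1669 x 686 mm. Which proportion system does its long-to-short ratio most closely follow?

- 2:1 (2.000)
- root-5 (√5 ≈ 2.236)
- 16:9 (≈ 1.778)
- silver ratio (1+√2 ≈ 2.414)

silver ratio

Ratio = 1669 / 686 ≈ 2.433.
Distances: 2:1 2.000 (Δ 0.433); root-5 2.236 (Δ 0.197); 16:9 1.778 (Δ 0.655); silver ratio 2.414 (Δ 0.019).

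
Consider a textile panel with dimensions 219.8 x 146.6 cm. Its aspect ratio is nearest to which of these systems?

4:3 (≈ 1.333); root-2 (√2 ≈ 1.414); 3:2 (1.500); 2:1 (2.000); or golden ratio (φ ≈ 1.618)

3:2

Ratio = 219.8 / 146.6 ≈ 1.499.
Distances: 4:3 1.333 (Δ 0.166); root-2 1.414 (Δ 0.085); 3:2 1.500 (Δ 0.001); 2:1 2.000 (Δ 0.501); golden ratio 1.618 (Δ 0.119).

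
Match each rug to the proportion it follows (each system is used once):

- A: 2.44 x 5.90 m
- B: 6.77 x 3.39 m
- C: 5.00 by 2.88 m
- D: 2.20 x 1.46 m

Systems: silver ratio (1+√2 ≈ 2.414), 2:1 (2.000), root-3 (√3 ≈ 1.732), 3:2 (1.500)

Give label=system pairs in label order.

A=silver ratio, B=2:1, C=root-3, D=3:2

A = 5.90/2.44 ≈ 2.418 → silver ratio (2.414)
B = 6.77/3.39 ≈ 1.997 → 2:1 (2.000)
C = 5.00/2.88 ≈ 1.736 → root-3 (1.732)
D = 2.20/1.46 ≈ 1.507 → 3:2 (1.500)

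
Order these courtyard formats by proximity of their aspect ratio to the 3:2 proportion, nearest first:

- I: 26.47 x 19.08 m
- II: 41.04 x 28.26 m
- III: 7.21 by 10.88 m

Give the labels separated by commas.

I: 26.47/19.08 ≈ 1.387 → |1.387 − 1.500| = 0.113
II: 41.04/28.26 ≈ 1.452 → |1.452 − 1.500| = 0.048
III: 10.88/7.21 ≈ 1.509 → |1.509 − 1.500| = 0.009

III, II, I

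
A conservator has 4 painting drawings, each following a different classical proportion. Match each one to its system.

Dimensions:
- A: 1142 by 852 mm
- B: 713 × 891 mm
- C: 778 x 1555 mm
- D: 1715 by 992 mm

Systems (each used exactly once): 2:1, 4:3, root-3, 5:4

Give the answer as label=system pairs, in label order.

A=4:3, B=5:4, C=2:1, D=root-3

Ratios: A ≈ 1.340; B ≈ 1.250; C ≈ 1.999; D ≈ 1.729.
Targets: 2:1 ≈ 2.000; 4:3 ≈ 1.333; root-3 ≈ 1.732; 5:4 ≈ 1.250.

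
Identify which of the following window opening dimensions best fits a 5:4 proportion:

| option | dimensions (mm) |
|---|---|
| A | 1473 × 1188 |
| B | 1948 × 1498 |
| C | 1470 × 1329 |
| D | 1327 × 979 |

Ratios (long/short): A ≈ 1.240; B ≈ 1.300; C ≈ 1.106; D ≈ 1.355.
5:4 ≈ 1.250; option A is nearest (Δ 0.010).

A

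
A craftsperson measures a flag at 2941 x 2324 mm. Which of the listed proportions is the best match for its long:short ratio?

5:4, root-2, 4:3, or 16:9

5:4

2941/2324 ≈ 1.265. Nearest candidates are 5:4 (1.250, off by 0.015) and 4:3 (1.333, off by 0.068).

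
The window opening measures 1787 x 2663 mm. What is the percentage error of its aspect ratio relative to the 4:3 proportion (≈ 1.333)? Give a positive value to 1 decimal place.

11.8%

Ratio = 2663 / 1787 ≈ 1.4902.
Ideal 4:3 ≈ 1.3333. |1.4902 − 1.3333| / 1.3333 ≈ 11.77% → 11.8%.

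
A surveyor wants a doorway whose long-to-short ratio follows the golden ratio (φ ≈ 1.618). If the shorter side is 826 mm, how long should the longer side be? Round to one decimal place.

1336.5 mm

golden ratio ≈ 1.61803.
Longer side = 826 × 1.61803 ≈ 1336.493 → 1336.5 mm.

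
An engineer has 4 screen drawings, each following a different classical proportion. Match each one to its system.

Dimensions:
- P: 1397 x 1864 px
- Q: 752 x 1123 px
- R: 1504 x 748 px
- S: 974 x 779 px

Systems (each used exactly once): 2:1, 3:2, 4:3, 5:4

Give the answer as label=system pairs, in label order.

P=4:3, Q=3:2, R=2:1, S=5:4

Ratios: P ≈ 1.334; Q ≈ 1.493; R ≈ 2.011; S ≈ 1.250.
Targets: 2:1 ≈ 2.000; 3:2 ≈ 1.500; 4:3 ≈ 1.333; 5:4 ≈ 1.250.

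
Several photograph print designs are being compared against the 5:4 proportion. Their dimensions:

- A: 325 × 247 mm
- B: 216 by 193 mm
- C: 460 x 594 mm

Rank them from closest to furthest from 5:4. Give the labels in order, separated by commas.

C, A, B

A: 325/247 ≈ 1.316 → |1.316 − 1.250| = 0.066
B: 216/193 ≈ 1.119 → |1.119 − 1.250| = 0.131
C: 594/460 ≈ 1.291 → |1.291 − 1.250| = 0.041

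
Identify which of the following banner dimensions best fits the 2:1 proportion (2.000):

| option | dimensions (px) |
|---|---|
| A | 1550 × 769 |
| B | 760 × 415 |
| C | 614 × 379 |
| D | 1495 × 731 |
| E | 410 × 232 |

A

Ratios (long/short): A ≈ 2.016; B ≈ 1.831; C ≈ 1.620; D ≈ 2.045; E ≈ 1.767.
2:1 ≈ 2.000; option A is nearest (Δ 0.016).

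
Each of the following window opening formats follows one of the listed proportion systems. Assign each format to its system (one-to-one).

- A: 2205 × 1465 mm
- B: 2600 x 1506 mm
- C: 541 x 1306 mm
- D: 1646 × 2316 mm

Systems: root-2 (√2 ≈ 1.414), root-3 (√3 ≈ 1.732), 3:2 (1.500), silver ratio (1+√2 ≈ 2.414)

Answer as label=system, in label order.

A=3:2, B=root-3, C=silver ratio, D=root-2

A = 2205/1465 ≈ 1.505 → 3:2 (1.500)
B = 2600/1506 ≈ 1.726 → root-3 (1.732)
C = 1306/541 ≈ 2.414 → silver ratio (2.414)
D = 2316/1646 ≈ 1.407 → root-2 (1.414)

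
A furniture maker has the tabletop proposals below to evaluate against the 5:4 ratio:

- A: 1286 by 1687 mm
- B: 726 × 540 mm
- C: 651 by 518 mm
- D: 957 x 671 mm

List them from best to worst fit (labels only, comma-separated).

C, A, B, D

A: 1687/1286 ≈ 1.312 → |1.312 − 1.250| = 0.062
B: 726/540 ≈ 1.344 → |1.344 − 1.250| = 0.094
C: 651/518 ≈ 1.257 → |1.257 − 1.250| = 0.007
D: 957/671 ≈ 1.426 → |1.426 − 1.250| = 0.176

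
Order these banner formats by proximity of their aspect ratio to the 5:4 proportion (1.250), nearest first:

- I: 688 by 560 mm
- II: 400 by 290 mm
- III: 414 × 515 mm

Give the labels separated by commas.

III, I, II

Ratios: I = 688 / 560 ≈ 1.229; II = 400 / 290 ≈ 1.379; III = 515 / 414 ≈ 1.244.
|Δ from 1.250|: I 0.021; II 0.129; III 0.006.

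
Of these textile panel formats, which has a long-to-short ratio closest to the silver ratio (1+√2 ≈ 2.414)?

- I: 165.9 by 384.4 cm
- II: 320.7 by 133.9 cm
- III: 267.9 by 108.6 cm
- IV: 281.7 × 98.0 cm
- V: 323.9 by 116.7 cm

II

Target silver ratio ≈ 2.414.
I: 2.317 (Δ0.097)  II: 2.395 (Δ0.019)  III: 2.467 (Δ0.053)  IV: 2.874 (Δ0.460)  V: 2.775 (Δ0.361)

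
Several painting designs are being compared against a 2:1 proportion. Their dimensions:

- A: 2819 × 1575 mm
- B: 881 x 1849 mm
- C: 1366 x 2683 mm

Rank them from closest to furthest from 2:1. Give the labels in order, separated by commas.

A: 2819/1575 ≈ 1.790 → |1.790 − 2.000| = 0.210
B: 1849/881 ≈ 2.099 → |2.099 − 2.000| = 0.099
C: 2683/1366 ≈ 1.964 → |1.964 − 2.000| = 0.036

C, B, A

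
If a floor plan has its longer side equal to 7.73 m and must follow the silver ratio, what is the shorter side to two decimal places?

3.20 m

silver ratio ≈ 2.41421.
Shorter side = 7.73 ÷ 2.41421 ≈ 3.2019 → 3.20 m.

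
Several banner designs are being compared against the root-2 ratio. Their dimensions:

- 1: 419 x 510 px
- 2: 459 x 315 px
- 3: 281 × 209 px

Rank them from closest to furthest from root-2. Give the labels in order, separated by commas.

Ratios: 1 = 510 / 419 ≈ 1.217; 2 = 459 / 315 ≈ 1.457; 3 = 281 / 209 ≈ 1.344.
|Δ from 1.414|: 1 0.197; 2 0.043; 3 0.070.

2, 3, 1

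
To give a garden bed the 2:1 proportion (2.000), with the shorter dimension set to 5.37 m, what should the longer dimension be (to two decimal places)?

10.74 m

2:1 = 2.00000.
Longer side = 5.37 × 2.00000 ≈ 10.7400 → 10.74 m.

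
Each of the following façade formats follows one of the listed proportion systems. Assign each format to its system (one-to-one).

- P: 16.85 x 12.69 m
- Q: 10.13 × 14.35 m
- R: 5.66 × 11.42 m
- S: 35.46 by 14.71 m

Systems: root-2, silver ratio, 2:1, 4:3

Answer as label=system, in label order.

Ratios: P ≈ 1.328; Q ≈ 1.417; R ≈ 2.018; S ≈ 2.411.
Targets: root-2 ≈ 1.414; silver ratio ≈ 2.414; 2:1 ≈ 2.000; 4:3 ≈ 1.333.

P=4:3, Q=root-2, R=2:1, S=silver ratio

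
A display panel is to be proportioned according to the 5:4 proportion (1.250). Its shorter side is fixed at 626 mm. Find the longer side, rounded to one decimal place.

5:4 = 1.25000.
Longer side = 626 × 1.25000 ≈ 782.500 → 782.5 mm.

782.5 mm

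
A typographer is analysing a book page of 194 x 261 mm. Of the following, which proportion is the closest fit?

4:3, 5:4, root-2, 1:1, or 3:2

Ratio = 261 / 194 ≈ 1.345.
Distances: 4:3 1.333 (Δ 0.012); 5:4 1.250 (Δ 0.095); root-2 1.414 (Δ 0.069); 1:1 1.000 (Δ 0.345); 3:2 1.500 (Δ 0.155).

4:3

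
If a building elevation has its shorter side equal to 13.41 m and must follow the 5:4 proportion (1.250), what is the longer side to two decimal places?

16.76 m

5:4 = 1.25000.
Longer side = 13.41 × 1.25000 ≈ 16.7625 → 16.76 m.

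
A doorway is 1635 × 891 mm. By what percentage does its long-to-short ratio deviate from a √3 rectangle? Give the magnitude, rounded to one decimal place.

Ratio = 1635 / 891 ≈ 1.8350.
Ideal root-3 ≈ 1.7321. |1.8350 − 1.7321| / 1.7321 ≈ 5.94% → 5.9%.

5.9%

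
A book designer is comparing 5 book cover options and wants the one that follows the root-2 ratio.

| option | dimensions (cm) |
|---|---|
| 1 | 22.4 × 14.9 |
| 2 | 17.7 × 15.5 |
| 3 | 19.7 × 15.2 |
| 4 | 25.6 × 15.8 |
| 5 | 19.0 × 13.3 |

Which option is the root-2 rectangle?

5

Ratios (long/short): 1 ≈ 1.503; 2 ≈ 1.142; 3 ≈ 1.296; 4 ≈ 1.620; 5 ≈ 1.429.
root-2 ≈ 1.414; option 5 is nearest (Δ 0.015).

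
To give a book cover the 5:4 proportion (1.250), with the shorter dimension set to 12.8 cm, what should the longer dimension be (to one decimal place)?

16.0 cm

5:4 = 1.25000.
Longer side = 12.8 × 1.25000 ≈ 16.000 → 16.0 cm.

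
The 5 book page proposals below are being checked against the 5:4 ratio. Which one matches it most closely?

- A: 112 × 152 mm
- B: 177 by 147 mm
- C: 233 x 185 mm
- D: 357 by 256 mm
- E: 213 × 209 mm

Ratios (long/short): A ≈ 1.357; B ≈ 1.204; C ≈ 1.259; D ≈ 1.395; E ≈ 1.019.
5:4 ≈ 1.250; option C is nearest (Δ 0.009).

C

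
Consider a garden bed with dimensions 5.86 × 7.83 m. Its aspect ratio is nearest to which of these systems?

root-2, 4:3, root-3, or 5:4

Ratio = 7.83 / 5.86 ≈ 1.336.
Distances: root-2 1.414 (Δ 0.078); 4:3 1.333 (Δ 0.003); root-3 1.732 (Δ 0.396); 5:4 1.250 (Δ 0.086).

4:3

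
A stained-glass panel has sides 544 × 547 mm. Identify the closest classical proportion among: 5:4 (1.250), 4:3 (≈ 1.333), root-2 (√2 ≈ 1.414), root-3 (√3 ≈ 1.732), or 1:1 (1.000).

1:1

547/544 ≈ 1.006. Nearest candidates are 1:1 (1.000, off by 0.006) and 5:4 (1.250, off by 0.244).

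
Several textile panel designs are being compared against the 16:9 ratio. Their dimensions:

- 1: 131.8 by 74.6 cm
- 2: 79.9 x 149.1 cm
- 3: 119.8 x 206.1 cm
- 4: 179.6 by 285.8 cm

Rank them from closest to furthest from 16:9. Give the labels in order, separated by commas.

1: 131.8/74.6 ≈ 1.767 → |1.767 − 1.778| = 0.011
2: 149.1/79.9 ≈ 1.866 → |1.866 − 1.778| = 0.088
3: 206.1/119.8 ≈ 1.720 → |1.720 − 1.778| = 0.058
4: 285.8/179.6 ≈ 1.591 → |1.591 − 1.778| = 0.187

1, 3, 2, 4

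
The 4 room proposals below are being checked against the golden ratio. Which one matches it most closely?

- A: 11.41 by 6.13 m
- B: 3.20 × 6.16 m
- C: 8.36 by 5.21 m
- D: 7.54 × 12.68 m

Target golden ratio ≈ 1.618.
A: 1.861 (Δ0.243)  B: 1.925 (Δ0.307)  C: 1.605 (Δ0.013)  D: 1.682 (Δ0.064)

C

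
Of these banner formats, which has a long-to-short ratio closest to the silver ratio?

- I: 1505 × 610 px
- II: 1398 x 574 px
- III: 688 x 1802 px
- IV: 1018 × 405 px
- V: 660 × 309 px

II

Target silver ratio ≈ 2.414.
I: 2.467 (Δ0.053)  II: 2.436 (Δ0.022)  III: 2.619 (Δ0.205)  IV: 2.514 (Δ0.100)  V: 2.136 (Δ0.278)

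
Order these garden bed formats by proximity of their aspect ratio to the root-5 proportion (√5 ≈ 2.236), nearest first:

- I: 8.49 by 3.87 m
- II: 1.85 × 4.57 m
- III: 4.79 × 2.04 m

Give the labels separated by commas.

I: 8.49/3.87 ≈ 2.194 → |2.194 − 2.236| = 0.042
II: 4.57/1.85 ≈ 2.470 → |2.470 − 2.236| = 0.234
III: 4.79/2.04 ≈ 2.348 → |2.348 − 2.236| = 0.112

I, III, II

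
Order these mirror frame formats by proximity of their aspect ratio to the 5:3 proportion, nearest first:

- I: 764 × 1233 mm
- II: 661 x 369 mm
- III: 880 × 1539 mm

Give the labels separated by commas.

I, III, II

Ratios: I = 1233 / 764 ≈ 1.614; II = 661 / 369 ≈ 1.791; III = 1539 / 880 ≈ 1.749.
|Δ from 1.667|: I 0.053; II 0.124; III 0.082.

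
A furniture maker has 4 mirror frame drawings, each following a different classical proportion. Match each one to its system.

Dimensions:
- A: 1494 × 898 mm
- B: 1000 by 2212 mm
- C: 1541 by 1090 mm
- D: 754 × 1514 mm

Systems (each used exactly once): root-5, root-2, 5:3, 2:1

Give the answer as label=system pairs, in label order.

Ratios: A ≈ 1.664; B ≈ 2.212; C ≈ 1.414; D ≈ 2.008.
Targets: root-5 ≈ 2.236; root-2 ≈ 1.414; 5:3 ≈ 1.667; 2:1 ≈ 2.000.

A=5:3, B=root-5, C=root-2, D=2:1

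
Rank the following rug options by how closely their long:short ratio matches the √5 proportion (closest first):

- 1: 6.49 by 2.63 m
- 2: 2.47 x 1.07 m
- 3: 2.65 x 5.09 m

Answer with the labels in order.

2, 1, 3

1: 6.49/2.63 ≈ 2.468 → |2.468 − 2.236| = 0.232
2: 2.47/1.07 ≈ 2.308 → |2.308 − 2.236| = 0.072
3: 5.09/2.65 ≈ 1.921 → |1.921 − 2.236| = 0.315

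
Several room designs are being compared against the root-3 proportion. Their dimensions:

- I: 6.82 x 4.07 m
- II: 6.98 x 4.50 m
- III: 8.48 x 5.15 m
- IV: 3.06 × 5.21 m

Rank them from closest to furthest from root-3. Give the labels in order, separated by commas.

IV, I, III, II

I: 6.82/4.07 ≈ 1.676 → |1.676 − 1.732| = 0.056
II: 6.98/4.50 ≈ 1.551 → |1.551 − 1.732| = 0.181
III: 8.48/5.15 ≈ 1.647 → |1.647 − 1.732| = 0.085
IV: 5.21/3.06 ≈ 1.703 → |1.703 − 1.732| = 0.029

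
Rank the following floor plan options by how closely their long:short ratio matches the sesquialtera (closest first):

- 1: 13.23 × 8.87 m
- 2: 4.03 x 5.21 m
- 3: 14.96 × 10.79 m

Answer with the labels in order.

1: 13.23/8.87 ≈ 1.492 → |1.492 − 1.500| = 0.008
2: 5.21/4.03 ≈ 1.293 → |1.293 − 1.500| = 0.207
3: 14.96/10.79 ≈ 1.386 → |1.386 − 1.500| = 0.114

1, 3, 2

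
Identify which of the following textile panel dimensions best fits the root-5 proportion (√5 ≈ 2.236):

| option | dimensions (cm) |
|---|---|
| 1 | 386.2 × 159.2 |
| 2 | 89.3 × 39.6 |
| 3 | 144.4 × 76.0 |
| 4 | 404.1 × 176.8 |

Ratios (long/short): 1 ≈ 2.426; 2 ≈ 2.255; 3 ≈ 1.900; 4 ≈ 2.286.
root-5 ≈ 2.236; option 2 is nearest (Δ 0.019).

2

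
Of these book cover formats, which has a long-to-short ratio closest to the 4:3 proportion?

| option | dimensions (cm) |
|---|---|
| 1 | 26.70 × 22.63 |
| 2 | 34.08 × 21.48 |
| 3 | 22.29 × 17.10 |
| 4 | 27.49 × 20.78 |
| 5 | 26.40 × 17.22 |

Ratios (long/short): 1 ≈ 1.180; 2 ≈ 1.587; 3 ≈ 1.304; 4 ≈ 1.323; 5 ≈ 1.533.
4:3 ≈ 1.333; option 4 is nearest (Δ 0.010).

4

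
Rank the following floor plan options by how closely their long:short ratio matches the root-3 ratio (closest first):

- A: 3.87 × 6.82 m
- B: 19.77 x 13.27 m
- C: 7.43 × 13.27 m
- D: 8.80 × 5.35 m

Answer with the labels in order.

A, C, D, B

Ratios: A = 6.82 / 3.87 ≈ 1.762; B = 19.77 / 13.27 ≈ 1.490; C = 13.27 / 7.43 ≈ 1.786; D = 8.80 / 5.35 ≈ 1.645.
|Δ from 1.732|: A 0.030; B 0.242; C 0.054; D 0.087.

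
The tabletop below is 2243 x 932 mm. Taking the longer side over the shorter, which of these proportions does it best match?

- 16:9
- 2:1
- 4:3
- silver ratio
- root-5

Ratio = 2243 / 932 ≈ 2.407.
Distances: 16:9 1.778 (Δ 0.629); 2:1 2.000 (Δ 0.407); 4:3 1.333 (Δ 1.074); silver ratio 2.414 (Δ 0.007); root-5 2.236 (Δ 0.171).

silver ratio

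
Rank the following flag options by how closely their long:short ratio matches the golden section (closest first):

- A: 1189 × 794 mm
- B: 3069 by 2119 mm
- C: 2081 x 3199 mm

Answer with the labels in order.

C, A, B

Ratios: A = 1189 / 794 ≈ 1.497; B = 3069 / 2119 ≈ 1.448; C = 3199 / 2081 ≈ 1.537.
|Δ from 1.618|: A 0.121; B 0.170; C 0.081.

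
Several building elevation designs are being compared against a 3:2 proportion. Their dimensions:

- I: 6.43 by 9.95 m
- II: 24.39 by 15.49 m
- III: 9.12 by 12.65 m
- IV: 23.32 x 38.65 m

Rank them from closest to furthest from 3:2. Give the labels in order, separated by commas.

I, II, III, IV

I: 9.95/6.43 ≈ 1.547 → |1.547 − 1.500| = 0.047
II: 24.39/15.49 ≈ 1.575 → |1.575 − 1.500| = 0.075
III: 12.65/9.12 ≈ 1.387 → |1.387 − 1.500| = 0.113
IV: 38.65/23.32 ≈ 1.657 → |1.657 − 1.500| = 0.157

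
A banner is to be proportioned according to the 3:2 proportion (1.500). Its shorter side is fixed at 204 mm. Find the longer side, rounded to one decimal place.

306.0 mm

3:2 = 1.50000.
Longer side = 204 × 1.50000 ≈ 306.000 → 306.0 mm.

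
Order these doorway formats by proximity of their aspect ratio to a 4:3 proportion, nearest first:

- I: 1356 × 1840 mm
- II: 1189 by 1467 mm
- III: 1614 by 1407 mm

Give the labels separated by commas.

I, II, III

Ratios: I = 1840 / 1356 ≈ 1.357; II = 1467 / 1189 ≈ 1.234; III = 1614 / 1407 ≈ 1.147.
|Δ from 1.333|: I 0.024; II 0.099; III 0.186.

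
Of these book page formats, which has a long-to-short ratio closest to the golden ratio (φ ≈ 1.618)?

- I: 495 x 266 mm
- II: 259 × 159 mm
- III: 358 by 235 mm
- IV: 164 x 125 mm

II

Target golden ratio ≈ 1.618.
I: 1.861 (Δ0.243)  II: 1.629 (Δ0.011)  III: 1.523 (Δ0.095)  IV: 1.312 (Δ0.306)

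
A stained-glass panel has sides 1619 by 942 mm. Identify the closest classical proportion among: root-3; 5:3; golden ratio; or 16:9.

1619/942 ≈ 1.719. Nearest candidates are root-3 (1.732, off by 0.013) and 5:3 (1.667, off by 0.052).

root-3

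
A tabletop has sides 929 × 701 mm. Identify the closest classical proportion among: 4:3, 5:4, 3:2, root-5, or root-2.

4:3

Ratio = 929 / 701 ≈ 1.325.
Distances: 4:3 1.333 (Δ 0.008); 5:4 1.250 (Δ 0.075); 3:2 1.500 (Δ 0.175); root-5 2.236 (Δ 0.911); root-2 1.414 (Δ 0.089).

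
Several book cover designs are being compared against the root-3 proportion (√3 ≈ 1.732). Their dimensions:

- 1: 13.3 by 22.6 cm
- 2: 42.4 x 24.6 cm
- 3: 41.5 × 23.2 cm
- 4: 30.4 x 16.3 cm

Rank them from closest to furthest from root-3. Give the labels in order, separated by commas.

1: 22.6/13.3 ≈ 1.699 → |1.699 − 1.732| = 0.033
2: 42.4/24.6 ≈ 1.724 → |1.724 − 1.732| = 0.008
3: 41.5/23.2 ≈ 1.789 → |1.789 − 1.732| = 0.057
4: 30.4/16.3 ≈ 1.865 → |1.865 − 1.732| = 0.133

2, 1, 3, 4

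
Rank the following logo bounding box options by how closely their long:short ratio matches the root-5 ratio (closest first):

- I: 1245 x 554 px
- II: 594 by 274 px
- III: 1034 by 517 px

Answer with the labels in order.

I: 1245/554 ≈ 2.247 → |2.247 − 2.236| = 0.011
II: 594/274 ≈ 2.168 → |2.168 − 2.236| = 0.068
III: 1034/517 ≈ 2.000 → |2.000 − 2.236| = 0.236

I, II, III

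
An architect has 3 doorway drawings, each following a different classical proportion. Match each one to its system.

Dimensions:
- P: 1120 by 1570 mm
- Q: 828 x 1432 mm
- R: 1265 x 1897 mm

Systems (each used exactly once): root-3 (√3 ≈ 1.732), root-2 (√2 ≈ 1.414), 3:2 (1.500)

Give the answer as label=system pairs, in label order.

Ratios: P ≈ 1.402; Q ≈ 1.729; R ≈ 1.500.
Targets: root-3 ≈ 1.732; root-2 ≈ 1.414; 3:2 ≈ 1.500.

P=root-2, Q=root-3, R=3:2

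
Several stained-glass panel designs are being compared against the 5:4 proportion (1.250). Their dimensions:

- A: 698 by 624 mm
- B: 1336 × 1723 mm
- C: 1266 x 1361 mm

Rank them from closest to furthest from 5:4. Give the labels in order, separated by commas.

A: 698/624 ≈ 1.119 → |1.119 − 1.250| = 0.131
B: 1723/1336 ≈ 1.290 → |1.290 − 1.250| = 0.040
C: 1361/1266 ≈ 1.075 → |1.075 − 1.250| = 0.175

B, A, C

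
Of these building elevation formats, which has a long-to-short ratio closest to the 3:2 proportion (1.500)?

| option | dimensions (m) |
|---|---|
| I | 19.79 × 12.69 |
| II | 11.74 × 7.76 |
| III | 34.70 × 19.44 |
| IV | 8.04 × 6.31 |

II

Ratios (long/short): I ≈ 1.559; II ≈ 1.513; III ≈ 1.785; IV ≈ 1.274.
3:2 ≈ 1.500; option II is nearest (Δ 0.013).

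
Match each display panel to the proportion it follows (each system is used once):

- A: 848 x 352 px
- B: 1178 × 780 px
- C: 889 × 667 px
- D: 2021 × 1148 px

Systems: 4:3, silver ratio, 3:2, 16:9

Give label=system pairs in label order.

A = 848/352 ≈ 2.409 → silver ratio (2.414)
B = 1178/780 ≈ 1.510 → 3:2 (1.500)
C = 889/667 ≈ 1.333 → 4:3 (1.333)
D = 2021/1148 ≈ 1.760 → 16:9 (1.778)

A=silver ratio, B=3:2, C=4:3, D=16:9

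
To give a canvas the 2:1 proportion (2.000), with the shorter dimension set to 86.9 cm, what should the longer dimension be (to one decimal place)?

173.8 cm

2:1 = 2.00000.
Longer side = 86.9 × 2.00000 ≈ 173.800 → 173.8 cm.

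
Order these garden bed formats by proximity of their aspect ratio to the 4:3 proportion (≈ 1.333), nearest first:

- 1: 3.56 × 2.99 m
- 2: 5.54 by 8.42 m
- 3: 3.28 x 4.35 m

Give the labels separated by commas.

1: 3.56/2.99 ≈ 1.191 → |1.191 − 1.333| = 0.142
2: 8.42/5.54 ≈ 1.520 → |1.520 − 1.333| = 0.187
3: 4.35/3.28 ≈ 1.326 → |1.326 − 1.333| = 0.007

3, 1, 2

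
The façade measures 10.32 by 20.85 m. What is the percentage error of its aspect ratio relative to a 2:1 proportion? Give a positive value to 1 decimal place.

1.0%

Ratio = 20.85 / 10.32 ≈ 2.0203.
Ideal 2:1 = 2.0000. |2.0203 − 2.0000| / 2.0000 ≈ 1.02% → 1.0%.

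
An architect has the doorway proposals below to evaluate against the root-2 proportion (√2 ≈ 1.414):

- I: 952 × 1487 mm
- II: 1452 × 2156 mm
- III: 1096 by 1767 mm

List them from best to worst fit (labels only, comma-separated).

Ratios: I = 1487 / 952 ≈ 1.562; II = 2156 / 1452 ≈ 1.485; III = 1767 / 1096 ≈ 1.612.
|Δ from 1.414|: I 0.148; II 0.071; III 0.198.

II, I, III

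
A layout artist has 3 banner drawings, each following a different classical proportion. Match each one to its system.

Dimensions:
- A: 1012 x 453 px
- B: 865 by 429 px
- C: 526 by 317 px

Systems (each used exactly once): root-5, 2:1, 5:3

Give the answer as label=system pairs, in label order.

A=root-5, B=2:1, C=5:3

Ratios: A ≈ 2.234; B ≈ 2.016; C ≈ 1.659.
Targets: root-5 ≈ 2.236; 2:1 ≈ 2.000; 5:3 ≈ 1.667.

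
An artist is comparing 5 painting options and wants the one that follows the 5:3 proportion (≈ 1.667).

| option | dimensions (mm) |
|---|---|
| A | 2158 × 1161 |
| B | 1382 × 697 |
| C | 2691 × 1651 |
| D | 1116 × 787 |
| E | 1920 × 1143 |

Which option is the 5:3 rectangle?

Target 5:3 ≈ 1.667.
A: 1.859 (Δ0.192)  B: 1.983 (Δ0.316)  C: 1.630 (Δ0.037)  D: 1.418 (Δ0.249)  E: 1.680 (Δ0.013)

E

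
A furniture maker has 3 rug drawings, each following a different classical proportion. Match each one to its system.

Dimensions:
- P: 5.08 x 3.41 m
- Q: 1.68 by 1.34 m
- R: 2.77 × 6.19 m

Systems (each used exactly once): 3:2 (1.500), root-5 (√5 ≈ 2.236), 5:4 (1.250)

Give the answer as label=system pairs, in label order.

Ratios: P ≈ 1.490; Q ≈ 1.254; R ≈ 2.235.
Targets: 3:2 ≈ 1.500; root-5 ≈ 2.236; 5:4 ≈ 1.250.

P=3:2, Q=5:4, R=root-5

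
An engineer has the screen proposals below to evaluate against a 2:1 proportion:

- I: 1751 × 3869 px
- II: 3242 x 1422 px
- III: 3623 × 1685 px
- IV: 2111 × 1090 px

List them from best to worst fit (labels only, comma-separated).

IV, III, I, II

I: 3869/1751 ≈ 2.210 → |2.210 − 2.000| = 0.210
II: 3242/1422 ≈ 2.280 → |2.280 − 2.000| = 0.280
III: 3623/1685 ≈ 2.150 → |2.150 − 2.000| = 0.150
IV: 2111/1090 ≈ 1.937 → |1.937 − 2.000| = 0.063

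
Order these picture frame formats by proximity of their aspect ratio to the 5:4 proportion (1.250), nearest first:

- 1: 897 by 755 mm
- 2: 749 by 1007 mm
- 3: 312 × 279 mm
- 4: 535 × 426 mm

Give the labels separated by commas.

4, 1, 2, 3

1: 897/755 ≈ 1.188 → |1.188 − 1.250| = 0.062
2: 1007/749 ≈ 1.344 → |1.344 − 1.250| = 0.094
3: 312/279 ≈ 1.118 → |1.118 − 1.250| = 0.132
4: 535/426 ≈ 1.256 → |1.256 − 1.250| = 0.006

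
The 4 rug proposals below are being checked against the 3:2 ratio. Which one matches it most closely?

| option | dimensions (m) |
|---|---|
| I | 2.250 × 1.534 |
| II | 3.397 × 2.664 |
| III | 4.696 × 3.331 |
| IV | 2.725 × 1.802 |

IV

Target 3:2 ≈ 1.500.
I: 1.467 (Δ0.033)  II: 1.275 (Δ0.225)  III: 1.410 (Δ0.090)  IV: 1.512 (Δ0.012)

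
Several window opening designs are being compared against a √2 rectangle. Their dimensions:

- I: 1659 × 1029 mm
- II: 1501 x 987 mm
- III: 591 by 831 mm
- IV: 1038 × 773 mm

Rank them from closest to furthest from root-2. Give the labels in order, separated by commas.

Ratios: I = 1659 / 1029 ≈ 1.612; II = 1501 / 987 ≈ 1.521; III = 831 / 591 ≈ 1.406; IV = 1038 / 773 ≈ 1.343.
|Δ from 1.414|: I 0.198; II 0.107; III 0.008; IV 0.071.

III, IV, II, I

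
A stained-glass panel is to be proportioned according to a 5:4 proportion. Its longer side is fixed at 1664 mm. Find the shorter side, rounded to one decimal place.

1331.2 mm

5:4 = 1.25000.
Shorter side = 1664 ÷ 1.25000 ≈ 1331.200 → 1331.2 mm.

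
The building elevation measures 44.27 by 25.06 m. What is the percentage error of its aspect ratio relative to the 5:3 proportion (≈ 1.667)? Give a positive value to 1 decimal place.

6.0%

Ratio = 44.27 / 25.06 ≈ 1.7666.
Ideal 5:3 ≈ 1.6667. |1.7666 − 1.6667| / 1.6667 ≈ 5.99% → 6.0%.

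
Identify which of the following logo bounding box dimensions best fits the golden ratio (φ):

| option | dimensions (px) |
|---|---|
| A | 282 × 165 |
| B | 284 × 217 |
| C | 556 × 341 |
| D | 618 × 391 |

Target golden ratio ≈ 1.618.
A: 1.709 (Δ0.091)  B: 1.309 (Δ0.309)  C: 1.630 (Δ0.012)  D: 1.581 (Δ0.037)

C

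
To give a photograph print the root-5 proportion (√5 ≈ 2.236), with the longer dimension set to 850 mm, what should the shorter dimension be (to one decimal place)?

380.1 mm

root-5 ≈ 2.23607.
Shorter side = 850 ÷ 2.23607 ≈ 380.131 → 380.1 mm.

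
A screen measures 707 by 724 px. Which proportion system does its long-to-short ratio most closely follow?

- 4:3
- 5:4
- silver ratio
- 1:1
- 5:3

Ratio = 724 / 707 ≈ 1.024.
Distances: 4:3 1.333 (Δ 0.309); 5:4 1.250 (Δ 0.226); silver ratio 2.414 (Δ 1.390); 1:1 1.000 (Δ 0.024); 5:3 1.667 (Δ 0.643).

1:1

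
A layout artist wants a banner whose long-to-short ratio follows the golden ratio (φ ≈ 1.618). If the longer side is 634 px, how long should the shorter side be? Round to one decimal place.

391.8 px

golden ratio ≈ 1.61803.
Shorter side = 634 ÷ 1.61803 ≈ 391.835 → 391.8 px.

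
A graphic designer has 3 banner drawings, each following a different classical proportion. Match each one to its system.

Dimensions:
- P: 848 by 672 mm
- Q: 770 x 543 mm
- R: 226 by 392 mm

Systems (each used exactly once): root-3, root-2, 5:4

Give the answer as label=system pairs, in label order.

Ratios: P ≈ 1.262; Q ≈ 1.418; R ≈ 1.735.
Targets: root-3 ≈ 1.732; root-2 ≈ 1.414; 5:4 ≈ 1.250.

P=5:4, Q=root-2, R=root-3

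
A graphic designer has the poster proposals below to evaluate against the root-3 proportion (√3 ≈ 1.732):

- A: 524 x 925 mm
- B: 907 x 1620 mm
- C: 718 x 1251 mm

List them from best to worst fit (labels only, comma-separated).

Ratios: A = 925 / 524 ≈ 1.765; B = 1620 / 907 ≈ 1.786; C = 1251 / 718 ≈ 1.742.
|Δ from 1.732|: A 0.033; B 0.054; C 0.010.

C, A, B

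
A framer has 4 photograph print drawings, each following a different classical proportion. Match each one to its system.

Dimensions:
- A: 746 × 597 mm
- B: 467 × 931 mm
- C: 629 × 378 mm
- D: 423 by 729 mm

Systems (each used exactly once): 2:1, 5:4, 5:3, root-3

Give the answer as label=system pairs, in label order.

A=5:4, B=2:1, C=5:3, D=root-3

A = 746/597 ≈ 1.250 → 5:4 (1.250)
B = 931/467 ≈ 1.994 → 2:1 (2.000)
C = 629/378 ≈ 1.664 → 5:3 (1.667)
D = 729/423 ≈ 1.723 → root-3 (1.732)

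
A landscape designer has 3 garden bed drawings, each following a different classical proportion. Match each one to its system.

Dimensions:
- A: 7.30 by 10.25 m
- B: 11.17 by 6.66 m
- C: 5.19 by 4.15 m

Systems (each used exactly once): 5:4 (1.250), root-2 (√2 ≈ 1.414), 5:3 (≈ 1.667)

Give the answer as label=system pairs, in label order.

A=root-2, B=5:3, C=5:4

Ratios: A ≈ 1.404; B ≈ 1.677; C ≈ 1.251.
Targets: 5:4 ≈ 1.250; root-2 ≈ 1.414; 5:3 ≈ 1.667.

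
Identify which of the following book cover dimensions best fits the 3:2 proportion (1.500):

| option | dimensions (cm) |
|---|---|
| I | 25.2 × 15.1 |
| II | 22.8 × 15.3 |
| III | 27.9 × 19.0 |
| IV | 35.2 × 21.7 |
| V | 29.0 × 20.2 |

Ratios (long/short): I ≈ 1.669; II ≈ 1.490; III ≈ 1.468; IV ≈ 1.622; V ≈ 1.436.
3:2 ≈ 1.500; option II is nearest (Δ 0.010).

II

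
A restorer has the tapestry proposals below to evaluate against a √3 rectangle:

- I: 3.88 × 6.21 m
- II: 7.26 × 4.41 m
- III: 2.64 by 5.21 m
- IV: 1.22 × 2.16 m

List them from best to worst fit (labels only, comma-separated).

IV, II, I, III

Ratios: I = 6.21 / 3.88 ≈ 1.601; II = 7.26 / 4.41 ≈ 1.646; III = 5.21 / 2.64 ≈ 1.973; IV = 2.16 / 1.22 ≈ 1.770.
|Δ from 1.732|: I 0.131; II 0.086; III 0.241; IV 0.038.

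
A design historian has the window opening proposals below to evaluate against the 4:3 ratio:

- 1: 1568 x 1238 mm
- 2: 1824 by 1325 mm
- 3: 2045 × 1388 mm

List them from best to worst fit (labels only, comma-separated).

Ratios: 1 = 1568 / 1238 ≈ 1.267; 2 = 1824 / 1325 ≈ 1.377; 3 = 2045 / 1388 ≈ 1.473.
|Δ from 1.333|: 1 0.066; 2 0.044; 3 0.140.

2, 1, 3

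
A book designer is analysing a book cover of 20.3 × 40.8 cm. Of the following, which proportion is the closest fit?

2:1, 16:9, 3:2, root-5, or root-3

2:1

40.8/20.3 ≈ 2.010. Nearest candidates are 2:1 (2.000, off by 0.010) and root-5 (2.236, off by 0.226).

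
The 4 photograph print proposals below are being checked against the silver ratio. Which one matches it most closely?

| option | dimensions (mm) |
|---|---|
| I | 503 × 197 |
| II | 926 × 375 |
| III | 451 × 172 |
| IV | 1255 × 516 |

Target silver ratio ≈ 2.414.
I: 2.553 (Δ0.139)  II: 2.469 (Δ0.055)  III: 2.622 (Δ0.208)  IV: 2.432 (Δ0.018)

IV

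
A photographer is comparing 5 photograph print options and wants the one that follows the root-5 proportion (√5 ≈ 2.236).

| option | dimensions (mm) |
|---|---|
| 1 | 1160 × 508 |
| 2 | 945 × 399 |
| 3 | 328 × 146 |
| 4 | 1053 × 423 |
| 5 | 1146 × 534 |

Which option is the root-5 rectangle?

Ratios (long/short): 1 ≈ 2.283; 2 ≈ 2.368; 3 ≈ 2.247; 4 ≈ 2.489; 5 ≈ 2.146.
root-5 ≈ 2.236; option 3 is nearest (Δ 0.011).

3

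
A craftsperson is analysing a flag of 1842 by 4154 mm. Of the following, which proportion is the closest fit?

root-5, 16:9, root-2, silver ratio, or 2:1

Ratio = 4154 / 1842 ≈ 2.255.
Distances: root-5 2.236 (Δ 0.019); 16:9 1.778 (Δ 0.477); root-2 1.414 (Δ 0.841); silver ratio 2.414 (Δ 0.159); 2:1 2.000 (Δ 0.255).

root-5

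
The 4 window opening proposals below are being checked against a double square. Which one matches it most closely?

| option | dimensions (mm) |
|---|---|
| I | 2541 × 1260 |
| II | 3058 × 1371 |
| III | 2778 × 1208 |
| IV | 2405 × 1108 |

I

Target 2:1 ≈ 2.000.
I: 2.017 (Δ0.017)  II: 2.230 (Δ0.230)  III: 2.300 (Δ0.300)  IV: 2.171 (Δ0.171)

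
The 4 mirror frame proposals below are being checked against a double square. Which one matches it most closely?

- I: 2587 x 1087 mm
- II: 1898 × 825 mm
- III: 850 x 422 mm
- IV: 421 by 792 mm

Ratios (long/short): I ≈ 2.380; II ≈ 2.301; III ≈ 2.014; IV ≈ 1.881.
2:1 ≈ 2.000; option III is nearest (Δ 0.014).

III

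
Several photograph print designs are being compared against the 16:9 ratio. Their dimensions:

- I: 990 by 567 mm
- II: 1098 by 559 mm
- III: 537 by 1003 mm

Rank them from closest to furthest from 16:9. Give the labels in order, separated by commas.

I: 990/567 ≈ 1.746 → |1.746 − 1.778| = 0.032
II: 1098/559 ≈ 1.964 → |1.964 − 1.778| = 0.186
III: 1003/537 ≈ 1.868 → |1.868 − 1.778| = 0.090

I, III, II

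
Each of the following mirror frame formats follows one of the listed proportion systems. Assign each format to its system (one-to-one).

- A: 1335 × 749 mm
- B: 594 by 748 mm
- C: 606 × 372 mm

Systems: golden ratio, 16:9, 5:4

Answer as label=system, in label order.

A=16:9, B=5:4, C=golden ratio

A = 1335/749 ≈ 1.782 → 16:9 (1.778)
B = 748/594 ≈ 1.259 → 5:4 (1.250)
C = 606/372 ≈ 1.629 → golden ratio (1.618)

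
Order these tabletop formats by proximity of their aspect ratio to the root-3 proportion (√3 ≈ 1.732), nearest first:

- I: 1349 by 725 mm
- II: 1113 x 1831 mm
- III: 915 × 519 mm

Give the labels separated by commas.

I: 1349/725 ≈ 1.861 → |1.861 − 1.732| = 0.129
II: 1831/1113 ≈ 1.645 → |1.645 − 1.732| = 0.087
III: 915/519 ≈ 1.763 → |1.763 − 1.732| = 0.031

III, II, I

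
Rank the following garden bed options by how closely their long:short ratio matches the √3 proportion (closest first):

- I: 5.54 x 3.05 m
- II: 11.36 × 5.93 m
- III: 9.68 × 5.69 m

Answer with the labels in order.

I: 5.54/3.05 ≈ 1.816 → |1.816 − 1.732| = 0.084
II: 11.36/5.93 ≈ 1.916 → |1.916 − 1.732| = 0.184
III: 9.68/5.69 ≈ 1.701 → |1.701 − 1.732| = 0.031

III, I, II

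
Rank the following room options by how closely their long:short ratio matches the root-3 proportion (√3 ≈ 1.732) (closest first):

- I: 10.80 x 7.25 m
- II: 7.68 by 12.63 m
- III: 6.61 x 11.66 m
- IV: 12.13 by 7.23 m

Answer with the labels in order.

III, IV, II, I

Ratios: I = 10.80 / 7.25 ≈ 1.490; II = 12.63 / 7.68 ≈ 1.645; III = 11.66 / 6.61 ≈ 1.764; IV = 12.13 / 7.23 ≈ 1.678.
|Δ from 1.732|: I 0.242; II 0.087; III 0.032; IV 0.054.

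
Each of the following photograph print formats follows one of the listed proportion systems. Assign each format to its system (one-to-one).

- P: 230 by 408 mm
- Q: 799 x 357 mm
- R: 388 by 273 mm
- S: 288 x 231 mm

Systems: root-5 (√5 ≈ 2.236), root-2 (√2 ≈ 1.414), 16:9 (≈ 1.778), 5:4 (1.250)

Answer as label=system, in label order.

Ratios: P ≈ 1.774; Q ≈ 2.238; R ≈ 1.421; S ≈ 1.247.
Targets: root-5 ≈ 2.236; root-2 ≈ 1.414; 16:9 ≈ 1.778; 5:4 ≈ 1.250.

P=16:9, Q=root-5, R=root-2, S=5:4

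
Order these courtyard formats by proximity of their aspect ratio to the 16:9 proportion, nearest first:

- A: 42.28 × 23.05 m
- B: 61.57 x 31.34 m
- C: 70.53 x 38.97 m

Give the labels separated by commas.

A: 42.28/23.05 ≈ 1.834 → |1.834 − 1.778| = 0.056
B: 61.57/31.34 ≈ 1.965 → |1.965 − 1.778| = 0.187
C: 70.53/38.97 ≈ 1.810 → |1.810 − 1.778| = 0.032

C, A, B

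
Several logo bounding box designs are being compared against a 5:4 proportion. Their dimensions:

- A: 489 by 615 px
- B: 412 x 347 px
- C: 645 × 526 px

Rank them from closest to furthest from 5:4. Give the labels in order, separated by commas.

A, C, B

A: 615/489 ≈ 1.258 → |1.258 − 1.250| = 0.008
B: 412/347 ≈ 1.187 → |1.187 − 1.250| = 0.063
C: 645/526 ≈ 1.226 → |1.226 − 1.250| = 0.024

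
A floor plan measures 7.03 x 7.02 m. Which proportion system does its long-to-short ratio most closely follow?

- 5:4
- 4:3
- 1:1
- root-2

7.03/7.02 ≈ 1.001. Nearest candidates are 1:1 (1.000, off by 0.001) and 5:4 (1.250, off by 0.249).

1:1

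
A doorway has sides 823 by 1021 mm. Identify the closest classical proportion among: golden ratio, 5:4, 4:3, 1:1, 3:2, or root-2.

1021/823 ≈ 1.241. Nearest candidates are 5:4 (1.250, off by 0.009) and 4:3 (1.333, off by 0.092).

5:4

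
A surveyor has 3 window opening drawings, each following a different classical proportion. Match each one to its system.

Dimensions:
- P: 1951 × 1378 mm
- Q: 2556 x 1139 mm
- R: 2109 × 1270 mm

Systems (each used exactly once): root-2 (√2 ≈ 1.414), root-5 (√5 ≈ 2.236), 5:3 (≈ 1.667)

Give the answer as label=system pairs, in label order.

P=root-2, Q=root-5, R=5:3

Ratios: P ≈ 1.416; Q ≈ 2.244; R ≈ 1.661.
Targets: root-2 ≈ 1.414; root-5 ≈ 2.236; 5:3 ≈ 1.667.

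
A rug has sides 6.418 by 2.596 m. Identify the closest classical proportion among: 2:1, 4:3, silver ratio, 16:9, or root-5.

silver ratio

Ratio = 6.418 / 2.596 ≈ 2.472.
Distances: 2:1 2.000 (Δ 0.472); 4:3 1.333 (Δ 1.139); silver ratio 2.414 (Δ 0.058); 16:9 1.778 (Δ 0.694); root-5 2.236 (Δ 0.236).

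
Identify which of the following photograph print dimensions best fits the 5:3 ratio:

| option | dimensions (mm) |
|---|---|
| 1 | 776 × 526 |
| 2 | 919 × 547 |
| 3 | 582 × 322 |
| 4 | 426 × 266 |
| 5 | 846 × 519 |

Target 5:3 ≈ 1.667.
1: 1.475 (Δ0.192)  2: 1.680 (Δ0.013)  3: 1.807 (Δ0.140)  4: 1.602 (Δ0.065)  5: 1.630 (Δ0.037)

2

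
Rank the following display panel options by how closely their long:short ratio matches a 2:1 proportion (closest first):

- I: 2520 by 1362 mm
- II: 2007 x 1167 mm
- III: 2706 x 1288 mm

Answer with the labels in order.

III, I, II

Ratios: I = 2520 / 1362 ≈ 1.850; II = 2007 / 1167 ≈ 1.720; III = 2706 / 1288 ≈ 2.101.
|Δ from 2.000|: I 0.150; II 0.280; III 0.101.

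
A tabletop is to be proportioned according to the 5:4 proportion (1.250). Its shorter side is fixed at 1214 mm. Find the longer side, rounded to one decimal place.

1517.5 mm

5:4 = 1.25000.
Longer side = 1214 × 1.25000 ≈ 1517.500 → 1517.5 mm.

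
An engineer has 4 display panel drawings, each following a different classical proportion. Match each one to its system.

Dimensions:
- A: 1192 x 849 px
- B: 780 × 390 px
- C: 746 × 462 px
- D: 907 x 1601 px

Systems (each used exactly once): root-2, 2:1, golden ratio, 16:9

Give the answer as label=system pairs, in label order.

A=root-2, B=2:1, C=golden ratio, D=16:9

Ratios: A ≈ 1.404; B ≈ 2.000; C ≈ 1.615; D ≈ 1.765.
Targets: root-2 ≈ 1.414; 2:1 ≈ 2.000; golden ratio ≈ 1.618; 16:9 ≈ 1.778.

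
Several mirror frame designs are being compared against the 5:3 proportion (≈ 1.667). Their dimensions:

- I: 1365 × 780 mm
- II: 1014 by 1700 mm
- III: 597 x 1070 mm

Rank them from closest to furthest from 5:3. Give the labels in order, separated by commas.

II, I, III

I: 1365/780 ≈ 1.750 → |1.750 − 1.667| = 0.083
II: 1700/1014 ≈ 1.677 → |1.677 − 1.667| = 0.010
III: 1070/597 ≈ 1.792 → |1.792 − 1.667| = 0.125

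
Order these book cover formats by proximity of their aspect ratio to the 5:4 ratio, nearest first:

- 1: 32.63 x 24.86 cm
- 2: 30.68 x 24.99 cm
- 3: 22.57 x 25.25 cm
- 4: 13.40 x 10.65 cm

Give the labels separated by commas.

4, 2, 1, 3

1: 32.63/24.86 ≈ 1.313 → |1.313 − 1.250| = 0.063
2: 30.68/24.99 ≈ 1.228 → |1.228 − 1.250| = 0.022
3: 25.25/22.57 ≈ 1.119 → |1.119 − 1.250| = 0.131
4: 13.40/10.65 ≈ 1.258 → |1.258 − 1.250| = 0.008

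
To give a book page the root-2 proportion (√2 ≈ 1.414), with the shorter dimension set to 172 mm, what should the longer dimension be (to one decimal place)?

root-2 ≈ 1.41421.
Longer side = 172 × 1.41421 ≈ 243.244 → 243.2 mm.

243.2 mm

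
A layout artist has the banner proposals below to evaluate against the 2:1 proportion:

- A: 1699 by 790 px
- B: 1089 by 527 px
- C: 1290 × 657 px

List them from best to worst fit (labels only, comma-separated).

Ratios: A = 1699 / 790 ≈ 2.151; B = 1089 / 527 ≈ 2.066; C = 1290 / 657 ≈ 1.963.
|Δ from 2.000|: A 0.151; B 0.066; C 0.037.

C, B, A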